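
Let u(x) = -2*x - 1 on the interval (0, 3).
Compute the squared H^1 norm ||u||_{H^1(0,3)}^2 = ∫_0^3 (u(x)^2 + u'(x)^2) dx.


||u||_{H^1}^2 = 69

The H^1 norm (squared) on an interval (0, L) is
  ||u||_{H^1}^2 = ∫_0^L u(x)^2 dx + ∫_0^L u'(x)^2 dx.
Compute u'(x) = -2.
Then u(x)^2 = 4*x**2 + 4*x + 1 and u'(x)^2 = 4.
Integrate each monomial from 0 to 3 using ∫_0^3 c·x^n dx = c·3^(n+1)/(n+1):
  ∫_0^3 u(x)^2 dx = ∫_0^3 (4*x^2 + 4*x + 1) dx. Term by term:
    ∫_0^3 4*x^2 dx = 36;  ∫_0^3 4*x dx = 18;  ∫_0^3 1 dx = 3.
  Sum: 36 + 18 + 3 = 57.
  ∫_0^3 u'(x)^2 dx = ∫_0^3 (4) dx. Term by term:
    ∫_0^3 4 dx = 12.
Adding: ||u||_{H^1}^2 = 57 + 12 = 69.


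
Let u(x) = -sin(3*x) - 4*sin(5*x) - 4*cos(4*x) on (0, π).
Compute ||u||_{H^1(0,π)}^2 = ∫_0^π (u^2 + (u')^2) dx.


||u||_{H^1(0,π)}^2 = 30736/63 + 349*π

u'(x) = 16*sin(4*x) - 3*cos(3*x) - 20*cos(5*x).
Expand u² and (u')² and integrate term by term on (0, π), using: for integers n ≥ 1, ∫_0^π sin²(nx) dx = ∫_0^π cos²(nx) dx = π/2; for n ≠ n', ∫_0^π sin(nx)sin(n'x) dx = ∫_0^π cos(nx)cos(n'x) dx = 0; and by product-to-sum, ∫_0^π sin(nx)cos(n'x) dx = ½∫_0^π [sin((n+n')x) + sin((n−n')x)] dx, which is 0 when n+n' is even and 2n/(n²−n'²) when n+n' is odd (it need not vanish on (0, π)).
  u² squared terms: (-1)²·∫sin(3x)² dx = 1·π/2 = π/2;  (-4)²·∫cos(4x)² dx = 16·π/2 = 8*π;  (-4)²·∫sin(5x)² dx = 16·π/2 = 8*π.
  u² cross terms: 2·(-1)·(-4)·∫sin(3x)·cos(4x) dx = 8·(-6/7) = -48/7;  2·(-1)·(-4)·∫sin(3x)·sin(5x) dx = 8·(0) = 0;  2·(-4)·(-4)·∫cos(4x)·sin(5x) dx = 32·(10/9) = 320/9.
  So ∫_0^π u² dx = π/2 + 8*π + 8*π − 48/7 + 0 + 320/9 = 1808/63 + 33*π/2.
  (u')² squared terms: (-20)²·∫cos(5x)² dx = 400·π/2 = 200*π;  (-3)²·∫cos(3x)² dx = 9·π/2 = 9*π/2;  (16)²·∫sin(4x)² dx = 256·π/2 = 128*π.
  (u')² cross terms: 2·(-20)·(-3)·∫cos(5x)·cos(3x) dx = 120·(0) = 0;  2·(-20)·(16)·∫cos(5x)·sin(4x) dx = -640·(-8/9) = 5120/9;  2·(-3)·(16)·∫cos(3x)·sin(4x) dx = -96·(8/7) = -768/7.
  So ∫_0^π (u')² dx = 200*π + 9*π/2 + 128*π + 0 + 5120/9 − 768/7 = 28928/63 + 665*π/2.
||u||_{H^1}^2 = (1808/63 + 33*π/2) + (28928/63 + 665*π/2) = 30736/63 + 349*π.


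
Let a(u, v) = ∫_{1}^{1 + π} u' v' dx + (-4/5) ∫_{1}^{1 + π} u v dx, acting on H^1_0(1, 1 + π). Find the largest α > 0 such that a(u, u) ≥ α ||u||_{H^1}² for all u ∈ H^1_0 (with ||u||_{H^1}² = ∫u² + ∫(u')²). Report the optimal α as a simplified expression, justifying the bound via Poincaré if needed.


α = 1/10

Coercivity of a(·,·) on H^1_0(1, 1 + π) means a(u, u) ≥ α ||u||_{H^1}² for every u ∈ H^1_0.
The interval has length L = π, and Poincaré/coercivity depend only on L. Here a(u, u) = ∫(u')² + (-4/5)·∫u².
Here c = -4/5 < 0 with |c| < (π/L)² = 1, so coercivity still holds. The condition a(u,u) ≥ α||u||_{H^1}² reads (1−α)∫(u')² ≥ (α−c)∫u². Any admissible α is ≤ 1 (rapidly oscillating u have ∫u²/∫(u')² → 0), and α = 1 would force 0 ≥ (1−c)∫u², impossible since c < 1; so 1−α > 0. By the sharp Poincaré inequality on H^1_0 of an interval of length L, ∫(u')² ≥ (π/L)²∫u² with equality for the first sine mode sin(π(x−x₀)/L) (x₀ the left endpoint), so the inequality holds for all u iff (1−α)(π/L)² ≥ α − c, i.e. α ≤ ((π/L)² + c)/((π/L)² + 1) = (1 + c(L/π)²)/(1 + (L/π)²). (Direct route, valid since c ≤ 0: Poincaré gives c∫u² ≥ c(L/π)²∫(u')², so a(u,u) ≥ (1 + c(L/π)²)∫(u')², while ||u||_{H^1}² ≤ (1 + (L/π)²)∫(u')²; dividing yields the same α.) With (π/L)² = 1 and c = -4/5, the largest admissible constant is α = ((π/L)² + c)/((π/L)² + 1).
Simplifying, α = 1/10.


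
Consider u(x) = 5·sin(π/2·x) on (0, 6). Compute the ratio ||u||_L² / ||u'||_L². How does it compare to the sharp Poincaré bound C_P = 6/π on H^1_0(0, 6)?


||u||_L² / ||u'||_L² = 2/π < C_P = 6/π.

u(x) = 5·sin(π/2·x), so u'(x) = 5*π*cos(π*x/2)/2.
Writing u(x) = A·sin(kπx/L) with A = 5 and k = 3, use ∫_0^L sin²(kπx/L) dx = L/2 and ∫_0^L cos²(kπx/L) dx = L/2.
u² = 25·sin²(π/2·x) and (u')² = 25*π^2/4·cos²(π/2·x), and each of sin², cos² integrates to L/2 = 3 over (0, 6).
∫_0^6 u² dx = 75, so ||u||_L² = 5*sqrt(3).
∫_0^6 (u')² dx = 75*π^2/4, so ||u'||_L² = 5*sqrt(3)*π/2.
Ratio ||u||_L² / ||u'||_L² = 2/π.
Sharp Poincaré constant on H^1_0(0, 6) is C_P = L/π = 6/π, achieved by sin(π/6·x).
This is the k = 3 harmonic; the ratio L/(kπ) is strictly less than C_P = L/π, consistent with the sharp inequality ||u||_L² ≤ C_P ||u'||_L².


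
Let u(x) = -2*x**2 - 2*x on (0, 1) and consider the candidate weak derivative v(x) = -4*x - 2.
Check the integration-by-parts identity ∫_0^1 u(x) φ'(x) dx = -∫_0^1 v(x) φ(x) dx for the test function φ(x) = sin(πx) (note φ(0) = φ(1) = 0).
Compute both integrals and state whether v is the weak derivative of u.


LHS = 8/π, RHS = 8/π. Yes, v = u' weakly.

u(x) = -2*x**2 - 2*x, classical derivative u'(x) = -4*x - 2.
φ(x) = sin(πx), so φ'(x) = π*cos(π*x).
Note φ(0) = φ(1) = 0, so the boundary term u·φ vanishes.
LHS = ∫_0^1 u(x) φ'(x) dx = ∫_0^1 (-2*π*x^2*cos(π*x) - 2*π*x*cos(π*x)) dx. Term by term:
  ∫_0^1 -2*π*x*cos(π*x) dx = 4/π;  ∫_0^1 -2*π*x^2*cos(π*x) dx = 4/π.
Sum: 4/π + 4/π = 8/π.
So LHS = 8/π.
∫_0^1 v(x) φ(x) dx = ∫_0^1 (-4*x*sin(π*x) - 2*sin(π*x)) dx. Term by term:
  ∫_0^1 -2*sin(π*x) dx = -4/π;  ∫_0^1 -4*x*sin(π*x) dx = -4/π.
Sum: -4/π − 4/π = -8/π.
So RHS = -∫_0^1 v(x) φ(x) dx = 8/π.
LHS = RHS, so the identity holds for this test φ.
Moreover u is smooth here and v(x) = u'(x) = -4*x - 2 pointwise, so the identity holds for every test function. Hence v is the weak derivative of u.


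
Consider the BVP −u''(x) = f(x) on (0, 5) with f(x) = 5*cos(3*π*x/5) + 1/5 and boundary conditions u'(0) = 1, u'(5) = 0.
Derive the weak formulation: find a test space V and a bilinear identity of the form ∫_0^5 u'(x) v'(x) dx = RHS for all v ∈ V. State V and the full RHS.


V = H^1(0, 5) (v unrestricted at boundary; u is determined up to an additive constant); weak form: ∫_0^5 u'v' dx = ∫_0^5 (5*cos(3*π*x/5) + 1/5) v dx − v(0) for all v ∈ V.

Multiply both sides by a test function v and integrate from 0 to 5:
  ∫_0^5 −u''(x) v(x) dx = ∫_0^5 f(x) v(x) dx.
Integrate the LHS by parts once:
  ∫_0^5 −u'' v dx = −[u'(x) v(x)]_0^5 + ∫_0^5 u'(x) v'(x) dx.
Thus ∫_0^5 u'(x) v'(x) dx = ∫_0^5 f(x) v(x) dx + [u'(x) v(x)]_0^5.
Choose V so that boundary terms are either known or forced to vanish.
u has inhomogeneous Neumann u'(0) = 1, u'(5) = 0. [u' v]_0^5 = (0)·v(5) − (1)·v(0) = − v(0). Take V = H^1(0, 5); boundary term becomes part of RHS.
Weak formulation: find u (satisfying any essential BC) such that ∫_0^5 u'(x) v'(x) dx = ∫_0^5 f v dx − v(0) for all v ∈ V (Neumann data are natural BCs: they enter the RHS as boundary terms).
Substituting f(x) = 5*cos(3*π*x/5) + 1/5, the right-hand side is ∫_0^5 (5*cos(3*π*x/5) + 1/5) v dx − v(0).
Compatibility check (pure Neumann): taking v ≡ 1 ∈ V gives 0 = ∫_0^5 f dx + (0) − (1), i.e. ∫_0^5 f dx must equal u'(0) − u'(5) = 1. Indeed ∫_0^5 (5*cos(3*π*x/5) + 1/5) dx = 1, so the data are compatible. The solution is then unique only up to an additive constant (fix it e.g. by requiring ∫_0^5 u dx = 0).


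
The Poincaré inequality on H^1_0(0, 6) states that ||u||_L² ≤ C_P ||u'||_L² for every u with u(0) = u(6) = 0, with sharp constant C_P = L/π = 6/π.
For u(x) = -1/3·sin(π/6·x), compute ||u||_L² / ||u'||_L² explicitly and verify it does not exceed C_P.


||u||_L² / ||u'||_L² = 6/π = C_P.

u(x) = -1/3·sin(π/6·x), so u'(x) = -π*cos(π*x/6)/18.
Writing u(x) = A·sin(kπx/L) with A = -1/3 and k = 1, use ∫_0^L sin²(kπx/L) dx = L/2 and ∫_0^L cos²(kπx/L) dx = L/2.
u² = 1/9·sin²(π/6·x) and (u')² = π^2/324·cos²(π/6·x), and each of sin², cos² integrates to L/2 = 3 over (0, 6).
∫_0^6 u² dx = 1/3, so ||u||_L² = sqrt(3)/3.
∫_0^6 (u')² dx = π^2/108, so ||u'||_L² = sqrt(3)*π/18.
Ratio ||u||_L² / ||u'||_L² = 6/π.
Sharp Poincaré constant on H^1_0(0, 6) is C_P = L/π = 6/π, achieved by sin(π/6·x).
This is the k = 1 eigenfunction (up to amplitude), so the ratio equals the sharp Poincaré constant exactly.


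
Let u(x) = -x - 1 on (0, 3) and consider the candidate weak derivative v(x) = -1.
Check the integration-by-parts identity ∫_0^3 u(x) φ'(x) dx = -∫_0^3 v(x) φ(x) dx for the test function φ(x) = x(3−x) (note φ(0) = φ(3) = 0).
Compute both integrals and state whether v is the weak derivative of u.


LHS = 9/2, RHS = 9/2. Yes, v = u' weakly.

u(x) = -x - 1, classical derivative u'(x) = -1.
φ(x) = x(3−x), so φ'(x) = 3 - 2*x.
Note φ(0) = φ(3) = 0, so the boundary term u·φ vanishes.
LHS = ∫_0^3 u(x) φ'(x) dx = ∫_0^3 (2*x^2 - x - 3) dx. Term by term:
  ∫_0^3 2*x^2 dx = 18;  ∫_0^3 -x dx = -9/2;  ∫_0^3 -3 dx = -9.
Sum: 18 − 9/2 − 9 = 9/2.
So LHS = 9/2.
∫_0^3 v(x) φ(x) dx = ∫_0^3 (x^2 - 3*x) dx. Term by term:
  ∫_0^3 x^2 dx = 9;  ∫_0^3 -3*x dx = -27/2.
Sum: 9 − 27/2 = -9/2.
So RHS = -∫_0^3 v(x) φ(x) dx = 9/2.
LHS = RHS, so the identity holds for this test φ.
Moreover u is smooth here and v(x) = u'(x) = -1 pointwise, so the identity holds for every test function. Hence v is the weak derivative of u.


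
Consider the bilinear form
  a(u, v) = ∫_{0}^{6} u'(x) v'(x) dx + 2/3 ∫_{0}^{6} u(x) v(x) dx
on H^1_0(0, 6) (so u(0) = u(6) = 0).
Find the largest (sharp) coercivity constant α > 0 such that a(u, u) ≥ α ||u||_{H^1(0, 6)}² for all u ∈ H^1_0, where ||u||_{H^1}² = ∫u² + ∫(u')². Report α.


α = (π^2 + 24)/(π^2 + 36)

Coercivity of a(·,·) on H^1_0(0, 6) means a(u, u) ≥ α ||u||_{H^1}² for every u ∈ H^1_0.
The interval has length L = 6, and Poincaré/coercivity depend only on L. Here a(u, u) = ∫(u')² + (2/3)·∫u².
Here 0 < c = 2/3 < 1. The condition a(u,u) ≥ α||u||_{H^1}² reads (1−α)∫(u')² ≥ (α−c)∫u². Any admissible α is ≤ 1 (rapidly oscillating u have ∫u²/∫(u')² → 0), and α = 1 would force 0 ≥ (1−c)∫u², impossible since c < 1; so 1−α > 0. By the sharp Poincaré inequality on H^1_0 of an interval of length L, ∫(u')² ≥ (π/L)²∫u² with equality for the first sine mode sin(π(x−x₀)/L) (x₀ the left endpoint), so the inequality holds for all u iff (1−α)(π/L)² ≥ α − c, i.e. α ≤ ((π/L)² + c)/((π/L)² + 1) = (1 + c(L/π)²)/(1 + (L/π)²). With (π/L)² = π^2/36 and c = 2/3, the largest admissible constant is α = ((π/L)² + c)/((π/L)² + 1).
Simplifying, α = (π^2 + 24)/(π^2 + 36).


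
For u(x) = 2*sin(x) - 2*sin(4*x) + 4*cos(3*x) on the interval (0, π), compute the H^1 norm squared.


||u||_{H^1(0,π)}^2 = -1280/7 + 118*π

u'(x) = -12*sin(3*x) + 2*cos(x) - 8*cos(4*x).
Expand u² and (u')² and integrate term by term on (0, π), using: for integers n ≥ 1, ∫_0^π sin²(nx) dx = ∫_0^π cos²(nx) dx = π/2; for n ≠ n', ∫_0^π sin(nx)sin(n'x) dx = ∫_0^π cos(nx)cos(n'x) dx = 0; and by product-to-sum, ∫_0^π sin(nx)cos(n'x) dx = ½∫_0^π [sin((n+n')x) + sin((n−n')x)] dx, which is 0 when n+n' is even and 2n/(n²−n'²) when n+n' is odd (it need not vanish on (0, π)).
  u² squared terms: (-2)²·∫sin(4x)² dx = 4·π/2 = 2*π;  (2)²·∫sin(x)² dx = 4·π/2 = 2*π;  (4)²·∫cos(3x)² dx = 16·π/2 = 8*π.
  u² cross terms: 2·(-2)·(2)·∫sin(4x)·sin(x) dx = -8·(0) = 0;  2·(-2)·(4)·∫sin(4x)·cos(3x) dx = -16·(8/7) = -128/7;  2·(2)·(4)·∫sin(x)·cos(3x) dx = 16·(0) = 0.
  So ∫_0^π u² dx = 2*π + 2*π + 8*π + 0 − 128/7 + 0 = -128/7 + 12*π.
  (u')² squared terms: (-12)²·∫sin(3x)² dx = 144·π/2 = 72*π;  (-8)²·∫cos(4x)² dx = 64·π/2 = 32*π;  (2)²·∫cos(x)² dx = 4·π/2 = 2*π.
  (u')² cross terms: 2·(-12)·(-8)·∫sin(3x)·cos(4x) dx = 192·(-6/7) = -1152/7;  2·(-12)·(2)·∫sin(3x)·cos(x) dx = -48·(0) = 0;  2·(-8)·(2)·∫cos(4x)·cos(x) dx = -32·(0) = 0.
  So ∫_0^π (u')² dx = 72*π + 32*π + 2*π − 1152/7 + 0 + 0 = -1152/7 + 106*π.
||u||_{H^1}^2 = (-128/7 + 12*π) + (-1152/7 + 106*π) = -1280/7 + 118*π.


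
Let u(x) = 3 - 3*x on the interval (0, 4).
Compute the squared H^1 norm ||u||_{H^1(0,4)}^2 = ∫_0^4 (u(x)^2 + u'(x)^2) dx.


||u||_{H^1}^2 = 120

The H^1 norm (squared) on an interval (0, L) is
  ||u||_{H^1}^2 = ∫_0^L u(x)^2 dx + ∫_0^L u'(x)^2 dx.
Compute u'(x) = -3.
Then u(x)^2 = 9*x**2 - 18*x + 9 and u'(x)^2 = 9.
Integrate each monomial from 0 to 4 using ∫_0^4 c·x^n dx = c·4^(n+1)/(n+1):
  ∫_0^4 u(x)^2 dx = ∫_0^4 (9*x^2 - 18*x + 9) dx. Term by term:
    ∫_0^4 9*x^2 dx = 192;  ∫_0^4 -18*x dx = -144;  ∫_0^4 9 dx = 36.
  Sum: 192 − 144 + 36 = 84.
  ∫_0^4 u'(x)^2 dx = ∫_0^4 (9) dx. Term by term:
    ∫_0^4 9 dx = 36.
Adding: ||u||_{H^1}^2 = 84 + 36 = 120.


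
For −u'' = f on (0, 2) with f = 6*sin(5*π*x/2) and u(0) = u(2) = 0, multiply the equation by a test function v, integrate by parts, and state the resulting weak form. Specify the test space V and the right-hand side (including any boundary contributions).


V = H^1_0(0, 2) (so v(0) = v(2) = 0); weak form: ∫_0^2 u'v' dx = ∫_0^2 (6*sin(5*π*x/2)) v dx for all v ∈ V.

Multiply both sides by a test function v and integrate from 0 to 2:
  ∫_0^2 −u''(x) v(x) dx = ∫_0^2 f(x) v(x) dx.
Integrate the LHS by parts once:
  ∫_0^2 −u'' v dx = −[u'(x) v(x)]_0^2 + ∫_0^2 u'(x) v'(x) dx.
Thus ∫_0^2 u'(x) v'(x) dx = ∫_0^2 f(x) v(x) dx + [u'(x) v(x)]_0^2.
Choose V so that boundary terms are either known or forced to vanish.
u is Dirichlet: u(0) = u(2) = 0. Let V = H^1_0(0, 2); then v(0) = v(2) = 0, and [u' v]_0^2 = 0.
Weak formulation: find u (satisfying any essential BC) such that ∫_0^2 u'(x) v'(x) dx = ∫_0^2 f v dx for all v ∈ V.
Substituting f(x) = 6*sin(5*π*x/2), the right-hand side is ∫_0^2 (6*sin(5*π*x/2)) v dx.


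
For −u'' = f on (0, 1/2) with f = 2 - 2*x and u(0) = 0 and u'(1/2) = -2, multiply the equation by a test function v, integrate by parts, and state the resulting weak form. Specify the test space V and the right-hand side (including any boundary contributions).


V = {v ∈ H^1(0, 1/2) : v(0) = 0} (test functions vanish at x = 0 where u is specified); weak form: ∫_0^1/2 u'v' dx = ∫_0^1/2 (2 - 2*x) v dx − 2·v(1/2) for all v ∈ V.

Multiply both sides by a test function v and integrate from 0 to 1/2:
  ∫_0^1/2 −u''(x) v(x) dx = ∫_0^1/2 f(x) v(x) dx.
Integrate the LHS by parts once:
  ∫_0^1/2 −u'' v dx = −[u'(x) v(x)]_0^1/2 + ∫_0^1/2 u'(x) v'(x) dx.
Thus ∫_0^1/2 u'(x) v'(x) dx = ∫_0^1/2 f(x) v(x) dx + [u'(x) v(x)]_0^1/2.
Choose V so that boundary terms are either known or forced to vanish.
Mixed BC: u(0) = 0 (Dirichlet) and u'(1/2) = -2 (Neumann). Define V = {v ∈ H^1(0, 1/2) : v(0) = 0}. Then [u' v]_0^1/2 = u'(1/2)·v(1/2) − u'(0)·0 = − 2·v(1/2).
Weak formulation: find u (satisfying any essential BC) such that ∫_0^1/2 u'(x) v'(x) dx = ∫_0^1/2 f v dx − 2·v(1/2) for all v ∈ V (Dirichlet at 0 absorbed into V; Neumann datum at x = 1/2 contributes the boundary term).
Substituting f(x) = 2 - 2*x, the right-hand side is ∫_0^1/2 (2 - 2*x) v dx − 2·v(1/2).


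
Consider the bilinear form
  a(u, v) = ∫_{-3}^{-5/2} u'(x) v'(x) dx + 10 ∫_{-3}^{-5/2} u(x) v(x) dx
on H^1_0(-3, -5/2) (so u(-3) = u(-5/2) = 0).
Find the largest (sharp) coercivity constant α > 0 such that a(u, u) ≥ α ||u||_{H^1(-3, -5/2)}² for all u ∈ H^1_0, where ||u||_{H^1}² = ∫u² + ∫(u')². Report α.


α = 1

Coercivity of a(·,·) on H^1_0(-3, -5/2) means a(u, u) ≥ α ||u||_{H^1}² for every u ∈ H^1_0.
The interval has length L = 1/2, and Poincaré/coercivity depend only on L. Here a(u, u) = ∫(u')² + (10)·∫u².
Here c = 10 ≥ 1, so a(u,u) = ∫(u')² + c∫u² ≥ ∫(u')² + ∫u² = ||u||_{H^1}², i.e. α = 1 works. No larger α is possible: a(u,u) ≥ α||u||_{H^1}² means (1−α)∫(u')² ≥ (α−c)∫u², and for the modes u_n = sin(nπ(x−x₀)/L) (x₀ the left endpoint) one has ∫u_n²/∫(u_n')² = (L/(nπ))² → 0, so a(u_n,u_n)/||u_n||_{H^1}² → 1. Hence the optimal constant is α = 1.
Therefore α = 1.


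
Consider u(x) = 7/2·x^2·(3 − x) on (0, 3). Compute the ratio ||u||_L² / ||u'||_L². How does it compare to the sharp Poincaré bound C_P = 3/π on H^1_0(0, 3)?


||u||_L² / ||u'||_L² = 3*sqrt(14)/14 < C_P = 3/π.

u(x) = 7/2·x^2·(3 − x), so u'(x) = 21*x*(2 - x)/2.
u(x) = 7/2·x^2·(3 − x) vanishes at x = 0 and x = 3, so u ∈ H^1_0(0, 3). Differentiate via the product rule and integrate the resulting polynomials term by term.
  ∫_0^3 u² dx = ∫_0^3 (49*x^6/4 - 147*x^5/2 + 441*x^4/4) dx. Term by term:
    ∫_0^3 49*x^6/4 dx = 15309/4;  ∫_0^3 -147*x^5/2 dx = -35721/4;  ∫_0^3 441*x^4/4 dx = 107163/20.
  Sum: 15309/4 − 35721/4 + 107163/20 = 5103/20.
  ∫_0^3 (u')² dx = ∫_0^3 (441*x^4/4 - 441*x^3 + 441*x^2) dx. Term by term:
    ∫_0^3 441*x^4/4 dx = 107163/20;  ∫_0^3 -441*x^3 dx = -35721/4;  ∫_0^3 441*x^2 dx = 3969.
  Sum: 107163/20 − 35721/4 + 3969 = 3969/10.
∫_0^3 u² dx = 5103/20, so ||u||_L² = 27*sqrt(35)/10.
∫_0^3 (u')² dx = 3969/10, so ||u'||_L² = 63*sqrt(10)/10.
Ratio ||u||_L² / ||u'||_L² = 3*sqrt(14)/14.
Sharp Poincaré constant on H^1_0(0, 3) is C_P = L/π = 3/π, achieved by sin(π/3·x).
A polynomial bump cannot attain the sharp Poincaré constant (only the first sine eigenfunction does), so the ratio is strictly less than C_P, consistent with ||u||_L² ≤ C_P ||u'||_L².


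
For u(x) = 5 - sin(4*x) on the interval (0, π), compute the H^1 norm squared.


||u||_{H^1(0,π)}^2 = 67*π/2

u'(x) = -4*cos(4*x).
Expand u² and (u')² and integrate term by term on (0, π), using: for integers n ≥ 1, ∫_0^π sin²(nx) dx = ∫_0^π cos²(nx) dx = π/2; for n ≠ n', ∫_0^π sin(nx)sin(n'x) dx = ∫_0^π cos(nx)cos(n'x) dx = 0; and by product-to-sum, ∫_0^π sin(nx)cos(n'x) dx = ½∫_0^π [sin((n+n')x) + sin((n−n')x)] dx, which is 0 when n+n' is even and 2n/(n²−n'²) when n+n' is odd (it need not vanish on (0, π)). For the constant mode: ∫_0^π 1 dx = π, ∫_0^π cos(nx) dx = 0, ∫_0^π sin(nx) dx = (1−(−1)^n)/n.
  u² squared terms: (5)²·∫1 dx = 25·π = 25*π;  (-1)²·∫sin(4x)² dx = 1·π/2 = π/2.
  u² cross terms: 2·(5)·(-1)·∫1·sin(4x) dx = -10·(0) = 0.
  So ∫_0^π u² dx = 25*π + π/2 + 0 = 51*π/2.
  (u')² squared terms: (-4)²·∫cos(4x)² dx = 16·π/2 = 8*π.
  So ∫_0^π (u')² dx = 8*π.
||u||_{H^1}^2 = (51*π/2) + (8*π) = 67*π/2.


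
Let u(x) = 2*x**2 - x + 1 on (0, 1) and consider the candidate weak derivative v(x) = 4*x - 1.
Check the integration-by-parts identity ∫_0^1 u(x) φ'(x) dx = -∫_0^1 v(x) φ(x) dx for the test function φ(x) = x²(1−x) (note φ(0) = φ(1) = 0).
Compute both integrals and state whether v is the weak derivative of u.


LHS = -7/60, RHS = -7/60. Yes, v = u' weakly.

u(x) = 2*x**2 - x + 1, classical derivative u'(x) = 4*x - 1.
φ(x) = x²(1−x), so φ'(x) = x*(2 - 3*x).
Note φ(0) = φ(1) = 0, so the boundary term u·φ vanishes.
LHS = ∫_0^1 u(x) φ'(x) dx = ∫_0^1 (-6*x^4 + 7*x^3 - 5*x^2 + 2*x) dx. Term by term:
  ∫_0^1 -6*x^4 dx = -6/5;  ∫_0^1 7*x^3 dx = 7/4;  ∫_0^1 -5*x^2 dx = -5/3;
  ∫_0^1 2*x dx = 1.
Sum: -6/5 + 7/4 − 5/3 + 1 = -7/60.
So LHS = -7/60.
∫_0^1 v(x) φ(x) dx = ∫_0^1 (-4*x^4 + 5*x^3 - x^2) dx. Term by term:
  ∫_0^1 -4*x^4 dx = -4/5;  ∫_0^1 5*x^3 dx = 5/4;  ∫_0^1 -x^2 dx = -1/3.
Sum: -4/5 + 5/4 − 1/3 = 7/60.
So RHS = -∫_0^1 v(x) φ(x) dx = -7/60.
LHS = RHS, so the identity holds for this test φ.
Moreover u is smooth here and v(x) = u'(x) = 4*x - 1 pointwise, so the identity holds for every test function. Hence v is the weak derivative of u.


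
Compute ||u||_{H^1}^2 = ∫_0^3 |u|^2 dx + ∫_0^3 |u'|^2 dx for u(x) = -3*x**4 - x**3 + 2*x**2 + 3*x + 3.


||u||_{H^1}^2 = 1312461/20

The H^1 norm (squared) on an interval (0, L) is
  ||u||_{H^1}^2 = ∫_0^L u(x)^2 dx + ∫_0^L u'(x)^2 dx.
Compute u'(x) = -12*x**3 - 3*x**2 + 4*x + 3.
Then u(x)^2 = 9*x**8 + 6*x**7 - 11*x**6 - 22*x**5 - 20*x**4 + 6*x**3 + 21*x**2 + 18*x + 9 and u'(x)^2 = 144*x**6 + 72*x**5 - 87*x**4 - 96*x**3 - 2*x**2 + 24*x + 9.
Integrate each monomial from 0 to 3 using ∫_0^3 c·x^n dx = c·3^(n+1)/(n+1):
  ∫_0^3 u(x)^2 dx = ∫_0^3 (9*x^8 + 6*x^7 - 11*x^6 - 22*x^5 - 20*x^4 + 6*x^3 + 21*x^2 + 18*x + 9) dx. Term by term:
    ∫_0^3 9*x^8 dx = 19683;  ∫_0^3 6*x^7 dx = 19683/4;  ∫_0^3 -11*x^6 dx = -24057/7;
    ∫_0^3 -22*x^5 dx = -2673;  ∫_0^3 -20*x^4 dx = -972;  ∫_0^3 6*x^3 dx = 243/2;
    ∫_0^3 21*x^2 dx = 189;  ∫_0^3 18*x dx = 81;  ∫_0^3 9 dx = 27.
  Sum: 19683 + 19683/4 − 24057/7 − 2673 − 972 + 243/2 + 189 + 81 + 27 = 502335/28.
  ∫_0^3 u'(x)^2 dx = ∫_0^3 (144*x^6 + 72*x^5 - 87*x^4 - 96*x^3 - 2*x^2 + 24*x + 9) dx. Term by term:
    ∫_0^3 144*x^6 dx = 314928/7;  ∫_0^3 72*x^5 dx = 8748;  ∫_0^3 -87*x^4 dx = -21141/5;
    ∫_0^3 -96*x^3 dx = -1944;  ∫_0^3 -2*x^2 dx = -18;  ∫_0^3 24*x dx = 108;
    ∫_0^3 9 dx = 27.
  Sum: 314928/7 + 8748 − 21141/5 − 1944 − 18 + 108 + 27 = 1668888/35.
Adding: ||u||_{H^1}^2 = 502335/28 + 1668888/35 = 1312461/20.


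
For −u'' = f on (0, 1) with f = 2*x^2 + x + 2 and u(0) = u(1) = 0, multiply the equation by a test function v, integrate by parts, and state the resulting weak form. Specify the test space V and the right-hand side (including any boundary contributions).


V = H^1_0(0, 1) (so v(0) = v(1) = 0); weak form: ∫_0^1 u'v' dx = ∫_0^1 (2*x^2 + x + 2) v dx for all v ∈ V.

Multiply both sides by a test function v and integrate from 0 to 1:
  ∫_0^1 −u''(x) v(x) dx = ∫_0^1 f(x) v(x) dx.
Integrate the LHS by parts once:
  ∫_0^1 −u'' v dx = −[u'(x) v(x)]_0^1 + ∫_0^1 u'(x) v'(x) dx.
Thus ∫_0^1 u'(x) v'(x) dx = ∫_0^1 f(x) v(x) dx + [u'(x) v(x)]_0^1.
Choose V so that boundary terms are either known or forced to vanish.
u is Dirichlet: u(0) = u(1) = 0. Let V = H^1_0(0, 1); then v(0) = v(1) = 0, and [u' v]_0^1 = 0.
Weak formulation: find u (satisfying any essential BC) such that ∫_0^1 u'(x) v'(x) dx = ∫_0^1 f v dx for all v ∈ V.
Substituting f(x) = 2*x^2 + x + 2, the right-hand side is ∫_0^1 (2*x^2 + x + 2) v dx.


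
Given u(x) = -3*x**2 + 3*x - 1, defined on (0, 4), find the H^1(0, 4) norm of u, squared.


||u||_{H^1}^2 = 7416/5

The H^1 norm (squared) on an interval (0, L) is
  ||u||_{H^1}^2 = ∫_0^L u(x)^2 dx + ∫_0^L u'(x)^2 dx.
Compute u'(x) = 3 - 6*x.
Then u(x)^2 = 9*x**4 - 18*x**3 + 15*x**2 - 6*x + 1 and u'(x)^2 = 36*x**2 - 36*x + 9.
Integrate each monomial from 0 to 4 using ∫_0^4 c·x^n dx = c·4^(n+1)/(n+1):
  ∫_0^4 u(x)^2 dx = ∫_0^4 (9*x^4 - 18*x^3 + 15*x^2 - 6*x + 1) dx. Term by term:
    ∫_0^4 9*x^4 dx = 9216/5;  ∫_0^4 -18*x^3 dx = -1152;  ∫_0^4 15*x^2 dx = 320;
    ∫_0^4 -6*x dx = -48;  ∫_0^4 1 dx = 4.
  Sum: 9216/5 − 1152 + 320 − 48 + 4 = 4836/5.
  ∫_0^4 u'(x)^2 dx = ∫_0^4 (36*x^2 - 36*x + 9) dx. Term by term:
    ∫_0^4 36*x^2 dx = 768;  ∫_0^4 -36*x dx = -288;  ∫_0^4 9 dx = 36.
  Sum: 768 − 288 + 36 = 516.
Adding: ||u||_{H^1}^2 = 4836/5 + 516 = 7416/5.


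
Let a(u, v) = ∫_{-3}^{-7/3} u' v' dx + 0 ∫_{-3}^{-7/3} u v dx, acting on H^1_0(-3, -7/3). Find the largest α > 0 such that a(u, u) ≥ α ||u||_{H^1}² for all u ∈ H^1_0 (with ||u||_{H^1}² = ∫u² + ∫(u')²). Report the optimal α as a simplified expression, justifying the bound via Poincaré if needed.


α = 9*π^2/(4 + 9*π^2)

Coercivity of a(·,·) on H^1_0(-3, -7/3) means a(u, u) ≥ α ||u||_{H^1}² for every u ∈ H^1_0.
The interval has length L = 2/3, and Poincaré/coercivity depend only on L. Here a(u, u) = ∫(u')² + (0)·∫u².
Here c = 0, so a(u,u) = ∫(u')² alone. The condition a(u,u) ≥ α||u||_{H^1}² reads (1−α)∫(u')² ≥ (α−c)∫u². Any admissible α is ≤ 1 (rapidly oscillating u have ∫u²/∫(u')² → 0), and α = 1 would force 0 ≥ (1−c)∫u², impossible since c < 1; so 1−α > 0. By the sharp Poincaré inequality on H^1_0 of an interval of length L, ∫(u')² ≥ (π/L)²∫u² with equality for the first sine mode sin(π(x−x₀)/L) (x₀ the left endpoint), so the inequality holds for all u iff (1−α)(π/L)² ≥ α − c, i.e. α ≤ ((π/L)² + c)/((π/L)² + 1) = (1 + c(L/π)²)/(1 + (L/π)²). (Direct route, valid since c ≤ 0: Poincaré gives c∫u² ≥ c(L/π)²∫(u')², so a(u,u) ≥ (1 + c(L/π)²)∫(u')², while ||u||_{H^1}² ≤ (1 + (L/π)²)∫(u')²; dividing yields the same α.) With (π/L)² = 9*π^2/4 and c = 0, the largest admissible constant is α = ((π/L)² + c)/((π/L)² + 1).
Simplifying, α = 9*π^2/(4 + 9*π^2).


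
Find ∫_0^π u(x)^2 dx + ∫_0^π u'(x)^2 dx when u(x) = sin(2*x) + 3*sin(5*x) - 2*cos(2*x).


||u||_{H^1(0,π)}^2 = -200/7 + 259*π/2

u'(x) = 4*sin(2*x) + 2*cos(2*x) + 15*cos(5*x).
Expand u² and (u')² and integrate term by term on (0, π), using: for integers n ≥ 1, ∫_0^π sin²(nx) dx = ∫_0^π cos²(nx) dx = π/2; for n ≠ n', ∫_0^π sin(nx)sin(n'x) dx = ∫_0^π cos(nx)cos(n'x) dx = 0; and by product-to-sum, ∫_0^π sin(nx)cos(n'x) dx = ½∫_0^π [sin((n+n')x) + sin((n−n')x)] dx, which is 0 when n+n' is even and 2n/(n²−n'²) when n+n' is odd (it need not vanish on (0, π)).
  u² squared terms: (-2)²·∫cos(2x)² dx = 4·π/2 = 2*π;  (3)²·∫sin(5x)² dx = 9·π/2 = 9*π/2;  (1)²·∫sin(2x)² dx = 1·π/2 = π/2.
  u² cross terms: 2·(-2)·(3)·∫cos(2x)·sin(5x) dx = -12·(10/21) = -40/7;  2·(-2)·(1)·∫cos(2x)·sin(2x) dx = -4·(0) = 0;  2·(3)·(1)·∫sin(5x)·sin(2x) dx = 6·(0) = 0.
  So ∫_0^π u² dx = 2*π + 9*π/2 + π/2 − 40/7 + 0 + 0 = -40/7 + 7*π.
  (u')² squared terms: (2)²·∫cos(2x)² dx = 4·π/2 = 2*π;  (4)²·∫sin(2x)² dx = 16·π/2 = 8*π;  (15)²·∫cos(5x)² dx = 225·π/2 = 225*π/2.
  (u')² cross terms: 2·(2)·(4)·∫cos(2x)·sin(2x) dx = 16·(0) = 0;  2·(2)·(15)·∫cos(2x)·cos(5x) dx = 60·(0) = 0;  2·(4)·(15)·∫sin(2x)·cos(5x) dx = 120·(-4/21) = -160/7.
  So ∫_0^π (u')² dx = 2*π + 8*π + 225*π/2 + 0 + 0 − 160/7 = -160/7 + 245*π/2.
||u||_{H^1}^2 = (-40/7 + 7*π) + (-160/7 + 245*π/2) = -200/7 + 259*π/2.


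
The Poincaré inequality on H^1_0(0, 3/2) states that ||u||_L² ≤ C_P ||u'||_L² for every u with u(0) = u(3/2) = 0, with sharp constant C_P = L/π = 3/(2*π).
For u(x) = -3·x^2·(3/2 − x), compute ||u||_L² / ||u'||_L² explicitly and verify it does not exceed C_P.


||u||_L² / ||u'||_L² = 3*sqrt(14)/28 < C_P = 3/(2*π).

u(x) = -3·x^2·(3/2 − x), so u'(x) = 9*x*(x - 1).
u(x) = -3·x^2·(3/2 − x) vanishes at x = 0 and x = 3/2, so u ∈ H^1_0(0, 3/2). Differentiate via the product rule and integrate the resulting polynomials term by term.
  ∫_0^3/2 u² dx = ∫_0^3/2 (9*x^6 - 27*x^5 + 81*x^4/4) dx. Term by term:
    ∫_0^3/2 9*x^6 dx = 19683/896;  ∫_0^3/2 -27*x^5 dx = -6561/128;  ∫_0^3/2 81*x^4/4 dx = 19683/640.
  Sum: 19683/896 − 6561/128 + 19683/640 = 6561/4480.
  ∫_0^3/2 (u')² dx = ∫_0^3/2 (81*x^4 - 162*x^3 + 81*x^2) dx. Term by term:
    ∫_0^3/2 81*x^4 dx = 19683/160;  ∫_0^3/2 -162*x^3 dx = -6561/32;  ∫_0^3/2 81*x^2 dx = 729/8.
  Sum: 19683/160 − 6561/32 + 729/8 = 729/80.
∫_0^3/2 u² dx = 6561/4480, so ||u||_L² = 81*sqrt(70)/560.
∫_0^3/2 (u')² dx = 729/80, so ||u'||_L² = 27*sqrt(5)/20.
Ratio ||u||_L² / ||u'||_L² = 3*sqrt(14)/28.
Sharp Poincaré constant on H^1_0(0, 3/2) is C_P = L/π = 3/(2*π), achieved by sin(2*π/3·x).
A polynomial bump cannot attain the sharp Poincaré constant (only the first sine eigenfunction does), so the ratio is strictly less than C_P, consistent with ||u||_L² ≤ C_P ||u'||_L².


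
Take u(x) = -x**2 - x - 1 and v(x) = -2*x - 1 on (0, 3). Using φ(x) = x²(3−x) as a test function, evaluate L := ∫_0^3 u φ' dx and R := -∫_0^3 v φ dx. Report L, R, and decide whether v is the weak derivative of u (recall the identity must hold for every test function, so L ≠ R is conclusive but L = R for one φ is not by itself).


LHS = 621/20, RHS = 621/20. Yes, v = u' weakly.

u(x) = -x**2 - x - 1, classical derivative u'(x) = -2*x - 1.
φ(x) = x²(3−x), so φ'(x) = 3*x*(2 - x).
Note φ(0) = φ(3) = 0, so the boundary term u·φ vanishes.
LHS = ∫_0^3 u(x) φ'(x) dx = ∫_0^3 (3*x^4 - 3*x^3 - 3*x^2 - 6*x) dx. Term by term:
  ∫_0^3 3*x^4 dx = 729/5;  ∫_0^3 -3*x^3 dx = -243/4;  ∫_0^3 -3*x^2 dx = -27;
  ∫_0^3 -6*x dx = -27.
Sum: 729/5 − 243/4 − 27 − 27 = 621/20.
So LHS = 621/20.
∫_0^3 v(x) φ(x) dx = ∫_0^3 (2*x^4 - 5*x^3 - 3*x^2) dx. Term by term:
  ∫_0^3 2*x^4 dx = 486/5;  ∫_0^3 -5*x^3 dx = -405/4;  ∫_0^3 -3*x^2 dx = -27.
Sum: 486/5 − 405/4 − 27 = -621/20.
So RHS = -∫_0^3 v(x) φ(x) dx = 621/20.
LHS = RHS, so the identity holds for this test φ.
Moreover u is smooth here and v(x) = u'(x) = -2*x - 1 pointwise, so the identity holds for every test function. Hence v is the weak derivative of u.


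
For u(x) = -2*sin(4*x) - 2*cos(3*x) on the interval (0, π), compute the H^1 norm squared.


||u||_{H^1(0,π)}^2 = 640/7 + 54*π

u'(x) = 6*sin(3*x) - 8*cos(4*x).
Expand u² and (u')² and integrate term by term on (0, π), using: for integers n ≥ 1, ∫_0^π sin²(nx) dx = ∫_0^π cos²(nx) dx = π/2; for n ≠ n', ∫_0^π sin(nx)sin(n'x) dx = ∫_0^π cos(nx)cos(n'x) dx = 0; and by product-to-sum, ∫_0^π sin(nx)cos(n'x) dx = ½∫_0^π [sin((n+n')x) + sin((n−n')x)] dx, which is 0 when n+n' is even and 2n/(n²−n'²) when n+n' is odd (it need not vanish on (0, π)).
  u² squared terms: (-2)²·∫cos(3x)² dx = 4·π/2 = 2*π;  (-2)²·∫sin(4x)² dx = 4·π/2 = 2*π.
  u² cross terms: 2·(-2)·(-2)·∫cos(3x)·sin(4x) dx = 8·(8/7) = 64/7.
  So ∫_0^π u² dx = 2*π + 2*π + 64/7 = 64/7 + 4*π.
  (u')² squared terms: (-8)²·∫cos(4x)² dx = 64·π/2 = 32*π;  (6)²·∫sin(3x)² dx = 36·π/2 = 18*π.
  (u')² cross terms: 2·(-8)·(6)·∫cos(4x)·sin(3x) dx = -96·(-6/7) = 576/7.
  So ∫_0^π (u')² dx = 32*π + 18*π + 576/7 = 576/7 + 50*π.
||u||_{H^1}^2 = (64/7 + 4*π) + (576/7 + 50*π) = 640/7 + 54*π.


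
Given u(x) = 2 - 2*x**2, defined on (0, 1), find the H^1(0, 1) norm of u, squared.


||u||_{H^1}^2 = 112/15

The H^1 norm (squared) on an interval (0, L) is
  ||u||_{H^1}^2 = ∫_0^L u(x)^2 dx + ∫_0^L u'(x)^2 dx.
Compute u'(x) = -4*x.
Then u(x)^2 = 4*x**4 - 8*x**2 + 4 and u'(x)^2 = 16*x**2.
Integrate each monomial from 0 to 1 using ∫_0^1 c·x^n dx = c·1^(n+1)/(n+1):
  ∫_0^1 u(x)^2 dx = ∫_0^1 (4*x^4 - 8*x^2 + 4) dx. Term by term:
    ∫_0^1 4*x^4 dx = 4/5;  ∫_0^1 -8*x^2 dx = -8/3;  ∫_0^1 4 dx = 4.
  Sum: 4/5 − 8/3 + 4 = 32/15.
  ∫_0^1 u'(x)^2 dx = ∫_0^1 (16*x^2) dx. Term by term:
    ∫_0^1 16*x^2 dx = 16/3.
Adding: ||u||_{H^1}^2 = 32/15 + 16/3 = 112/15.


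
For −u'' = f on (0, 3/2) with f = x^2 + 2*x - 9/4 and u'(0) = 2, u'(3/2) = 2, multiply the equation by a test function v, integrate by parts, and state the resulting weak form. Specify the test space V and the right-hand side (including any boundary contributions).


V = H^1(0, 3/2) (v unrestricted at boundary; u is determined up to an additive constant); weak form: ∫_0^3/2 u'v' dx = ∫_0^3/2 (x^2 + 2*x - 9/4) v dx + 2·v(3/2) − 2·v(0) for all v ∈ V.

Multiply both sides by a test function v and integrate from 0 to 3/2:
  ∫_0^3/2 −u''(x) v(x) dx = ∫_0^3/2 f(x) v(x) dx.
Integrate the LHS by parts once:
  ∫_0^3/2 −u'' v dx = −[u'(x) v(x)]_0^3/2 + ∫_0^3/2 u'(x) v'(x) dx.
Thus ∫_0^3/2 u'(x) v'(x) dx = ∫_0^3/2 f(x) v(x) dx + [u'(x) v(x)]_0^3/2.
Choose V so that boundary terms are either known or forced to vanish.
u has inhomogeneous Neumann u'(0) = 2, u'(3/2) = 2. [u' v]_0^3/2 = (2)·v(3/2) − (2)·v(0) = 2·v(3/2) − 2·v(0). Take V = H^1(0, 3/2); boundary term becomes part of RHS.
Weak formulation: find u (satisfying any essential BC) such that ∫_0^3/2 u'(x) v'(x) dx = ∫_0^3/2 f v dx + 2·v(3/2) − 2·v(0) for all v ∈ V (Neumann data are natural BCs: they enter the RHS as boundary terms).
Substituting f(x) = x^2 + 2*x - 9/4, the right-hand side is ∫_0^3/2 (x^2 + 2*x - 9/4) v dx + 2·v(3/2) − 2·v(0).
Compatibility check (pure Neumann): taking v ≡ 1 ∈ V gives 0 = ∫_0^3/2 f dx + (2) − (2), i.e. ∫_0^3/2 f dx must equal u'(0) − u'(3/2) = 0. Indeed ∫_0^3/2 (x^2 + 2*x - 9/4) dx = 0, so the data are compatible. The solution is then unique only up to an additive constant (fix it e.g. by requiring ∫_0^3/2 u dx = 0).


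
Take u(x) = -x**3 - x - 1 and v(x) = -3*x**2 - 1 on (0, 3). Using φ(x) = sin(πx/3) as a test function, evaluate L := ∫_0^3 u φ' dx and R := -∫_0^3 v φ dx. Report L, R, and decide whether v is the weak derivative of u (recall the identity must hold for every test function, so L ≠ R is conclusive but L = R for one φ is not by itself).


LHS = -324/π^3 + 87/π, RHS = -324/π^3 + 87/π. Yes, v = u' weakly.

u(x) = -x**3 - x - 1, classical derivative u'(x) = -3*x**2 - 1.
φ(x) = sin(πx/3), so φ'(x) = π*cos(π*x/3)/3.
Note φ(0) = φ(3) = 0, so the boundary term u·φ vanishes.
LHS = ∫_0^3 u(x) φ'(x) dx = ∫_0^3 (-π*x^3*cos(π*x/3)/3 - π*x*cos(π*x/3)/3 - π*cos(π*x/3)/3) dx. Term by term:
  ∫_0^3 -π*cos(π*x/3)/3 dx = 0;  ∫_0^3 -π*x*cos(π*x/3)/3 dx = 6/π;  ∫_0^3 -π*x^3*cos(π*x/3)/3 dx = -324/π^3 + 81/π.
Sum: 0 + 6/π + -324/π^3 + 81/π = -324/π^3 + 87/π.
So LHS = -324/π^3 + 87/π.
∫_0^3 v(x) φ(x) dx = ∫_0^3 (-3*x^2*sin(π*x/3) - sin(π*x/3)) dx. Term by term:
  ∫_0^3 -sin(π*x/3) dx = -6/π;  ∫_0^3 -3*x^2*sin(π*x/3) dx = -81/π + 324/π^3.
Sum: -6/π + -81/π + 324/π^3 = -87/π + 324/π^3.
So RHS = -∫_0^3 v(x) φ(x) dx = -324/π^3 + 87/π.
LHS = RHS, so the identity holds for this test φ.
Moreover u is smooth here and v(x) = u'(x) = -3*x**2 - 1 pointwise, so the identity holds for every test function. Hence v is the weak derivative of u.


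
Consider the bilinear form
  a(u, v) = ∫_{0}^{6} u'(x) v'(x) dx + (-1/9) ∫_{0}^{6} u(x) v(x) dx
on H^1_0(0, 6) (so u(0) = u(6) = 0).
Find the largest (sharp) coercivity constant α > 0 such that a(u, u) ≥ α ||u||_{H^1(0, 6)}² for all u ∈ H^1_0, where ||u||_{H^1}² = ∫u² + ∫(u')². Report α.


α = (-4 + π^2)/(π^2 + 36)

Coercivity of a(·,·) on H^1_0(0, 6) means a(u, u) ≥ α ||u||_{H^1}² for every u ∈ H^1_0.
The interval has length L = 6, and Poincaré/coercivity depend only on L. Here a(u, u) = ∫(u')² + (-1/9)·∫u².
Here c = -1/9 < 0 with |c| < (π/L)² = π^2/36, so coercivity still holds. The condition a(u,u) ≥ α||u||_{H^1}² reads (1−α)∫(u')² ≥ (α−c)∫u². Any admissible α is ≤ 1 (rapidly oscillating u have ∫u²/∫(u')² → 0), and α = 1 would force 0 ≥ (1−c)∫u², impossible since c < 1; so 1−α > 0. By the sharp Poincaré inequality on H^1_0 of an interval of length L, ∫(u')² ≥ (π/L)²∫u² with equality for the first sine mode sin(π(x−x₀)/L) (x₀ the left endpoint), so the inequality holds for all u iff (1−α)(π/L)² ≥ α − c, i.e. α ≤ ((π/L)² + c)/((π/L)² + 1) = (1 + c(L/π)²)/(1 + (L/π)²). (Direct route, valid since c ≤ 0: Poincaré gives c∫u² ≥ c(L/π)²∫(u')², so a(u,u) ≥ (1 + c(L/π)²)∫(u')², while ||u||_{H^1}² ≤ (1 + (L/π)²)∫(u')²; dividing yields the same α.) With (π/L)² = π^2/36 and c = -1/9, the largest admissible constant is α = ((π/L)² + c)/((π/L)² + 1).
Simplifying, α = (-4 + π^2)/(π^2 + 36).


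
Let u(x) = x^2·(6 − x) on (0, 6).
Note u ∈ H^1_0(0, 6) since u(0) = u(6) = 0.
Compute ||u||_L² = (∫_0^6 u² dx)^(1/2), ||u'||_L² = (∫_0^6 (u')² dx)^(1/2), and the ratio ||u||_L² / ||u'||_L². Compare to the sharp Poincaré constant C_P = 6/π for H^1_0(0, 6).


||u||_L² / ||u'||_L² = 3*sqrt(14)/7 < C_P = 6/π.

u(x) = x^2·(6 − x), so u'(x) = 3*x*(4 - x).
u(x) = x^2·(6 − x) vanishes at x = 0 and x = 6, so u ∈ H^1_0(0, 6). Differentiate via the product rule and integrate the resulting polynomials term by term.
  ∫_0^6 u² dx = ∫_0^6 (x^6 - 12*x^5 + 36*x^4) dx. Term by term:
    ∫_0^6 x^6 dx = 279936/7;  ∫_0^6 -12*x^5 dx = -93312;  ∫_0^6 36*x^4 dx = 279936/5.
  Sum: 279936/7 − 93312 + 279936/5 = 93312/35.
  ∫_0^6 (u')² dx = ∫_0^6 (9*x^4 - 72*x^3 + 144*x^2) dx. Term by term:
    ∫_0^6 9*x^4 dx = 69984/5;  ∫_0^6 -72*x^3 dx = -23328;  ∫_0^6 144*x^2 dx = 10368.
  Sum: 69984/5 − 23328 + 10368 = 5184/5.
∫_0^6 u² dx = 93312/35, so ||u||_L² = 216*sqrt(70)/35.
∫_0^6 (u')² dx = 5184/5, so ||u'||_L² = 72*sqrt(5)/5.
Ratio ||u||_L² / ||u'||_L² = 3*sqrt(14)/7.
Sharp Poincaré constant on H^1_0(0, 6) is C_P = L/π = 6/π, achieved by sin(π/6·x).
A polynomial bump cannot attain the sharp Poincaré constant (only the first sine eigenfunction does), so the ratio is strictly less than C_P, consistent with ||u||_L² ≤ C_P ||u'||_L².


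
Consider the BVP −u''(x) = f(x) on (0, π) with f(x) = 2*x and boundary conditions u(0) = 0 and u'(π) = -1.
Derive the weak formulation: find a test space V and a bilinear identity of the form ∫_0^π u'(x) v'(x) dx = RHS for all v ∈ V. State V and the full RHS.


V = {v ∈ H^1(0, π) : v(0) = 0} (test functions vanish at x = 0 where u is specified); weak form: ∫_0^π u'v' dx = ∫_0^π (2*x) v dx − v(π) for all v ∈ V.

Multiply both sides by a test function v and integrate from 0 to π:
  ∫_0^π −u''(x) v(x) dx = ∫_0^π f(x) v(x) dx.
Integrate the LHS by parts once:
  ∫_0^π −u'' v dx = −[u'(x) v(x)]_0^π + ∫_0^π u'(x) v'(x) dx.
Thus ∫_0^π u'(x) v'(x) dx = ∫_0^π f(x) v(x) dx + [u'(x) v(x)]_0^π.
Choose V so that boundary terms are either known or forced to vanish.
Mixed BC: u(0) = 0 (Dirichlet) and u'(π) = -1 (Neumann). Define V = {v ∈ H^1(0, π) : v(0) = 0}. Then [u' v]_0^π = u'(π)·v(π) − u'(0)·0 = − v(π).
Weak formulation: find u (satisfying any essential BC) such that ∫_0^π u'(x) v'(x) dx = ∫_0^π f v dx − v(π) for all v ∈ V (Dirichlet at 0 absorbed into V; Neumann datum at x = π contributes the boundary term).
Substituting f(x) = 2*x, the right-hand side is ∫_0^π (2*x) v dx − v(π).


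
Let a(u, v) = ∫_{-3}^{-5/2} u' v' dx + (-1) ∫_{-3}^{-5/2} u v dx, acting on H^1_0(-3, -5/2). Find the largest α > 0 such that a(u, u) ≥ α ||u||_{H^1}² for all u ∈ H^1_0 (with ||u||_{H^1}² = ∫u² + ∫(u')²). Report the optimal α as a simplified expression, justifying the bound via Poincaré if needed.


α = (-1 + 4*π^2)/(1 + 4*π^2)

Coercivity of a(·,·) on H^1_0(-3, -5/2) means a(u, u) ≥ α ||u||_{H^1}² for every u ∈ H^1_0.
The interval has length L = 1/2, and Poincaré/coercivity depend only on L. Here a(u, u) = ∫(u')² + (-1)·∫u².
Here c = -1 < 0 with |c| < (π/L)² = 4*π^2, so coercivity still holds. The condition a(u,u) ≥ α||u||_{H^1}² reads (1−α)∫(u')² ≥ (α−c)∫u². Any admissible α is ≤ 1 (rapidly oscillating u have ∫u²/∫(u')² → 0), and α = 1 would force 0 ≥ (1−c)∫u², impossible since c < 1; so 1−α > 0. By the sharp Poincaré inequality on H^1_0 of an interval of length L, ∫(u')² ≥ (π/L)²∫u² with equality for the first sine mode sin(π(x−x₀)/L) (x₀ the left endpoint), so the inequality holds for all u iff (1−α)(π/L)² ≥ α − c, i.e. α ≤ ((π/L)² + c)/((π/L)² + 1) = (1 + c(L/π)²)/(1 + (L/π)²). (Direct route, valid since c ≤ 0: Poincaré gives c∫u² ≥ c(L/π)²∫(u')², so a(u,u) ≥ (1 + c(L/π)²)∫(u')², while ||u||_{H^1}² ≤ (1 + (L/π)²)∫(u')²; dividing yields the same α.) With (π/L)² = 4*π^2 and c = -1, the largest admissible constant is α = ((π/L)² + c)/((π/L)² + 1).
Simplifying, α = (-1 + 4*π^2)/(1 + 4*π^2).


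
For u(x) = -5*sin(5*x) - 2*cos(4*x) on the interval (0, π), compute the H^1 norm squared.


||u||_{H^1(0,π)}^2 = 3400/9 + 359*π

u'(x) = 8*sin(4*x) - 25*cos(5*x).
Expand u² and (u')² and integrate term by term on (0, π), using: for integers n ≥ 1, ∫_0^π sin²(nx) dx = ∫_0^π cos²(nx) dx = π/2; for n ≠ n', ∫_0^π sin(nx)sin(n'x) dx = ∫_0^π cos(nx)cos(n'x) dx = 0; and by product-to-sum, ∫_0^π sin(nx)cos(n'x) dx = ½∫_0^π [sin((n+n')x) + sin((n−n')x)] dx, which is 0 when n+n' is even and 2n/(n²−n'²) when n+n' is odd (it need not vanish on (0, π)).
  u² squared terms: (-5)²·∫sin(5x)² dx = 25·π/2 = 25*π/2;  (-2)²·∫cos(4x)² dx = 4·π/2 = 2*π.
  u² cross terms: 2·(-5)·(-2)·∫sin(5x)·cos(4x) dx = 20·(10/9) = 200/9.
  So ∫_0^π u² dx = 25*π/2 + 2*π + 200/9 = 200/9 + 29*π/2.
  (u')² squared terms: (-25)²·∫cos(5x)² dx = 625·π/2 = 625*π/2;  (8)²·∫sin(4x)² dx = 64·π/2 = 32*π.
  (u')² cross terms: 2·(-25)·(8)·∫cos(5x)·sin(4x) dx = -400·(-8/9) = 3200/9.
  So ∫_0^π (u')² dx = 625*π/2 + 32*π + 3200/9 = 3200/9 + 689*π/2.
||u||_{H^1}^2 = (200/9 + 29*π/2) + (3200/9 + 689*π/2) = 3400/9 + 359*π.
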